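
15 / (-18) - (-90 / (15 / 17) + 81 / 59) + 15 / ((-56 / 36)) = 111697 / 1239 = 90.15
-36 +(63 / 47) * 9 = -1125 / 47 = -23.94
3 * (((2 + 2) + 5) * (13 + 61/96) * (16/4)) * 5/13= 58905/104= 566.39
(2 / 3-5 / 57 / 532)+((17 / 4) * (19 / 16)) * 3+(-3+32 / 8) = 16.81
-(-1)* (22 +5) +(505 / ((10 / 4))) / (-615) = 16403 / 615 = 26.67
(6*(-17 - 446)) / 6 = -463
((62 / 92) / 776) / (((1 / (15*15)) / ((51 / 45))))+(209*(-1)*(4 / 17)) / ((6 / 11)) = -163727053 / 1820496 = -89.94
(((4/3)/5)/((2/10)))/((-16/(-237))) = 79/4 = 19.75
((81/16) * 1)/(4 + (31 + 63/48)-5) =27/167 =0.16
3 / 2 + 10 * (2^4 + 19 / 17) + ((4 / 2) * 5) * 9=8931 / 34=262.68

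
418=418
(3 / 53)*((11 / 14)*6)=99 / 371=0.27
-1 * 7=-7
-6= -6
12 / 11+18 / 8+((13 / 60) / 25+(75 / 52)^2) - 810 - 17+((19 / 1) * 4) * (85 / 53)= -413626226471 / 591162000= -699.68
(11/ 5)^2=121/ 25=4.84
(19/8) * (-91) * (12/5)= -5187/10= -518.70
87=87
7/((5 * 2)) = 7/10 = 0.70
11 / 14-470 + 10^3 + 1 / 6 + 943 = 30953 / 21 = 1473.95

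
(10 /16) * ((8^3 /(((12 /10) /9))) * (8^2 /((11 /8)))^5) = 84442493013196800 /161051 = 524321444841.68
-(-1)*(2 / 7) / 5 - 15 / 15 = -33 / 35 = -0.94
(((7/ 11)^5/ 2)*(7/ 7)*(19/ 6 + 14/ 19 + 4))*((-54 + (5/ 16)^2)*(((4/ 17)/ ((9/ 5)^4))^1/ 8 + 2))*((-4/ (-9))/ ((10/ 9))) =-5491621588933417/ 308374373514240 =-17.81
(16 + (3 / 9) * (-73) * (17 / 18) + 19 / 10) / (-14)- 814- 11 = -111326 / 135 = -824.64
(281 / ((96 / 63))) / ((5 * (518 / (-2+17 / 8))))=0.01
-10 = -10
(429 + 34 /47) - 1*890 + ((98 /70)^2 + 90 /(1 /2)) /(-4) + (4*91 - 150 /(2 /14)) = -5601303 /4700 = -1191.77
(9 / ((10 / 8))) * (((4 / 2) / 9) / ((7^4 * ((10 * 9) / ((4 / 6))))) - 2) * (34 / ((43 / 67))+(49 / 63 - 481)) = 3858750652928 / 627201225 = 6152.33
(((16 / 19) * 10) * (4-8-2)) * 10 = -9600 / 19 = -505.26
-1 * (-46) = 46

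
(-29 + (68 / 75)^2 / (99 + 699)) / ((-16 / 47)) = 85.18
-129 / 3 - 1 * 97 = -140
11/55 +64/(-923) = 603/4615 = 0.13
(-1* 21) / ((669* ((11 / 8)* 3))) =-56 / 7359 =-0.01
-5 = -5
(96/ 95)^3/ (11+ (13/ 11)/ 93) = 452542464/ 4829593375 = 0.09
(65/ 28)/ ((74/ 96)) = 780/ 259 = 3.01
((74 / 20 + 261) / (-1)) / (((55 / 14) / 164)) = -3038756 / 275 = -11050.02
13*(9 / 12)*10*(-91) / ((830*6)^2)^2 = -1183 / 82007978688000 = -0.00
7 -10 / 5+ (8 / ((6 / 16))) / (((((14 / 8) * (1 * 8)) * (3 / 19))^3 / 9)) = 70307 / 3087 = 22.78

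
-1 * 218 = -218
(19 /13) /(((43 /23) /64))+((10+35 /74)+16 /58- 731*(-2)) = 1826749449 /1199614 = 1522.78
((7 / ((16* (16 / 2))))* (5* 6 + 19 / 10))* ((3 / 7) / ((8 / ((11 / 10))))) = 10527 / 102400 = 0.10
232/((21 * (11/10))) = 2320/231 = 10.04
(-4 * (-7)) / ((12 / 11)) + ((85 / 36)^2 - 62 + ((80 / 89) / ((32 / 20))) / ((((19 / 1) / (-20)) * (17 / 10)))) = -1158901661 / 37256112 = -31.11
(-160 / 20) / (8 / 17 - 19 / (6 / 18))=136 / 961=0.14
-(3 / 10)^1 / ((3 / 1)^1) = -1 / 10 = -0.10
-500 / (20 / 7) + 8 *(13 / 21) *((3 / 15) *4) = -17959 / 105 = -171.04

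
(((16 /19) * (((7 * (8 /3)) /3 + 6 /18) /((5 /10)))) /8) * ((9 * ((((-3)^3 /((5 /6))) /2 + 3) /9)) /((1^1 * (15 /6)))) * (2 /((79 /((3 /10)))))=-10384 /187625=-0.06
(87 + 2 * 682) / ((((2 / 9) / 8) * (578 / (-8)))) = -208944 / 289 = -722.99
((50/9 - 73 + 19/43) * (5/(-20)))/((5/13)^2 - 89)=-2191085/11622384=-0.19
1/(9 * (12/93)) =31/36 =0.86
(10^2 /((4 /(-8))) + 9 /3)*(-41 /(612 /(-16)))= -32308 /153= -211.16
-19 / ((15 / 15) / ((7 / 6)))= -133 / 6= -22.17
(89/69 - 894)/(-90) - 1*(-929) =5830687/6210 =938.92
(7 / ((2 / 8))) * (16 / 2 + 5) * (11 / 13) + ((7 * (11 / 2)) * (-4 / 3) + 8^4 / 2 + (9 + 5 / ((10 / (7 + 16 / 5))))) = 69563 / 30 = 2318.77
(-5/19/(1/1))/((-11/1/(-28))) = -140/209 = -0.67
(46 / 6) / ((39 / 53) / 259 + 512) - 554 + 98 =-9614348063 / 21084789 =-455.99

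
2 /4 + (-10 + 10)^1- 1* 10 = -9.50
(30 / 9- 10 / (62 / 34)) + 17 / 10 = -419 / 930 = -0.45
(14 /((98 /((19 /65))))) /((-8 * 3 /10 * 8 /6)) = -19 /1456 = -0.01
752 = 752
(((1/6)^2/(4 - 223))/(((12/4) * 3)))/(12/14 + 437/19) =-7/11849652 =-0.00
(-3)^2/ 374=9/ 374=0.02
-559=-559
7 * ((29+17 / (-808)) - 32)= -17087 / 808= -21.15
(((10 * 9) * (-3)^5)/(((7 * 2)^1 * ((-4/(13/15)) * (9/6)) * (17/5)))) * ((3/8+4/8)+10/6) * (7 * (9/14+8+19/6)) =13944.14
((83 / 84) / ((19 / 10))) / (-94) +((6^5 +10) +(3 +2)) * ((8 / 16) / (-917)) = -41798543 / 9826572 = -4.25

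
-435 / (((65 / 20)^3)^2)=-1781760 / 4826809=-0.37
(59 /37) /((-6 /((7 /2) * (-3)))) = 413 /148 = 2.79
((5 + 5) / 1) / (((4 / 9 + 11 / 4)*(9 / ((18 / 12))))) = 12 / 23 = 0.52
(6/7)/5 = 6/35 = 0.17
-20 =-20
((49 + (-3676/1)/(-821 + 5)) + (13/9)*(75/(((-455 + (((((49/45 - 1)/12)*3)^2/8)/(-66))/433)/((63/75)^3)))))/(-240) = -57329086310913019/257833688113224000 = -0.22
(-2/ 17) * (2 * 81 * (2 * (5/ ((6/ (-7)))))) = 3780/ 17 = 222.35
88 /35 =2.51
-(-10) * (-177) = -1770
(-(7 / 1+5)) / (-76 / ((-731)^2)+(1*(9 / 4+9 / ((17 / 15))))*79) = -25649328 / 1720862147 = -0.01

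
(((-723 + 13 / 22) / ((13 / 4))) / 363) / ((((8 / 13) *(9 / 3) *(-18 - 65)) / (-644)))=-2.57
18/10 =1.80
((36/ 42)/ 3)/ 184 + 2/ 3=1291/ 1932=0.67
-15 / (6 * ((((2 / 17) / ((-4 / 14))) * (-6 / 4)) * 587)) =-0.01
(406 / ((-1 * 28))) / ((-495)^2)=-29 / 490050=-0.00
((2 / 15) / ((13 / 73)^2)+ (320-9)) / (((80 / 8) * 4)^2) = 799043 / 4056000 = 0.20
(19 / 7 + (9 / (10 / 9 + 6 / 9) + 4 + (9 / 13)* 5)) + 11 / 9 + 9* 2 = 451571 / 13104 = 34.46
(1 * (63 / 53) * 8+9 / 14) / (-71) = -7533 / 52682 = -0.14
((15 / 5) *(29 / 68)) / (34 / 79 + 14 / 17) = 6873 / 6736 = 1.02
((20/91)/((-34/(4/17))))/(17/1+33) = -4/131495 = -0.00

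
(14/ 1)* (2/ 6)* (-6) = -28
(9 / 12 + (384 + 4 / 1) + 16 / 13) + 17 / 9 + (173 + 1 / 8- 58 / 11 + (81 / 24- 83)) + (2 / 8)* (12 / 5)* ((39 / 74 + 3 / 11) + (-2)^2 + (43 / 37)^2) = 483.79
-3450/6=-575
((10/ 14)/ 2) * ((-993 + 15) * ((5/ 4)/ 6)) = -4075/ 56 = -72.77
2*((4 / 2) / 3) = 4 / 3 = 1.33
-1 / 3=-0.33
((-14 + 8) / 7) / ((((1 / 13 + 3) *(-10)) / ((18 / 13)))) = 27 / 700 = 0.04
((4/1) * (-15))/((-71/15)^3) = 202500/357911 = 0.57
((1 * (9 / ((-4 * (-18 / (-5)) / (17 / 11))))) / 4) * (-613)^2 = -31940365 / 352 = -90739.67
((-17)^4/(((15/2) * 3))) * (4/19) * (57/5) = 668168/75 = 8908.91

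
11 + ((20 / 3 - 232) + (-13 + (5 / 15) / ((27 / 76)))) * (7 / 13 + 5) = -1303.80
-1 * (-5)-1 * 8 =-3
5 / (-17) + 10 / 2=80 / 17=4.71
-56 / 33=-1.70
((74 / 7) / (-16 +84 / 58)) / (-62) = 1073 / 91574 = 0.01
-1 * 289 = -289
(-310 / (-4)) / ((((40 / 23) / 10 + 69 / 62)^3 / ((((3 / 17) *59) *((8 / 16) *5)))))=3977713922478 / 4201623355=946.71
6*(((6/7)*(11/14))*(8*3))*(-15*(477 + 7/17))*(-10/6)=964180800/833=1157479.95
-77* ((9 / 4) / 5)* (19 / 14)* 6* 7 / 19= -2079 / 20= -103.95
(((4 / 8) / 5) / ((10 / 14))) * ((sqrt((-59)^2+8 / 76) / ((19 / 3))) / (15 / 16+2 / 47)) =1.33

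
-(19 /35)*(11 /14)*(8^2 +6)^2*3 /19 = -330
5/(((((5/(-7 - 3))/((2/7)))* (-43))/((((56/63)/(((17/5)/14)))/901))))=1600/5927679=0.00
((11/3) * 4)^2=1936/9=215.11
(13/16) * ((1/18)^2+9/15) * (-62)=-393731/12960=-30.38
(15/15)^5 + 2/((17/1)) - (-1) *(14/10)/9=974/765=1.27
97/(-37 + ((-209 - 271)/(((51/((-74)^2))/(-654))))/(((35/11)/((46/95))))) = 1096585/57988056083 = 0.00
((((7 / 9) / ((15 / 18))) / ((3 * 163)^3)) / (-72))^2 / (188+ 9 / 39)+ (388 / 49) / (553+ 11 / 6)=22712117154475448526064269677 / 1591418927128517886169750921200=0.01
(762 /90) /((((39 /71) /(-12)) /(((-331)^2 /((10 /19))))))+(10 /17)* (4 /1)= -638190813902 /16575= -38503216.53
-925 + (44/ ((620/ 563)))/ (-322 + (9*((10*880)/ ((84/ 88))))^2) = -48364491497525793/ 52285936754410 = -925.00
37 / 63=0.59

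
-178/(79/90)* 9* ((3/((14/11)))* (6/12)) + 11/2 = -2145.47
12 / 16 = 3 / 4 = 0.75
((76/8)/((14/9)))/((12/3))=171/112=1.53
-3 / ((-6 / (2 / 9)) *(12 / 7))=7 / 108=0.06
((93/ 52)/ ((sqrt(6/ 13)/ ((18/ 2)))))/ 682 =9 * sqrt(78)/ 2288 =0.03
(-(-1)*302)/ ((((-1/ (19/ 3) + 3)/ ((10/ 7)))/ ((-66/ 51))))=-631180/ 3213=-196.45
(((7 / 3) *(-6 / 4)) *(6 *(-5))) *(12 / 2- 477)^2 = 23293305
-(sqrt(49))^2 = -49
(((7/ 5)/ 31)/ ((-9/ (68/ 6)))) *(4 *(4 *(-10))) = 7616/ 837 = 9.10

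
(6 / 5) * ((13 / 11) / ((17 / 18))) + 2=3274 / 935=3.50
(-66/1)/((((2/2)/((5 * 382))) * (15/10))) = -84040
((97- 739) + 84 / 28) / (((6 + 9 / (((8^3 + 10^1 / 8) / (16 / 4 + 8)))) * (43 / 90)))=-215.35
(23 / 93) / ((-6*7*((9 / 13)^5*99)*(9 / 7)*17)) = -8539739 / 499083683274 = -0.00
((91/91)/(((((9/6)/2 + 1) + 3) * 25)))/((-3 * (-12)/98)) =98/4275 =0.02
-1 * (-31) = 31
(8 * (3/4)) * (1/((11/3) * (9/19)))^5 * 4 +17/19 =598134275/247857489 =2.41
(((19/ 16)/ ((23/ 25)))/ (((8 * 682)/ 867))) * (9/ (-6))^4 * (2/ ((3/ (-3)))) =-33357825/ 16062464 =-2.08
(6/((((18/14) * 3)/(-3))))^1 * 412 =-5768/3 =-1922.67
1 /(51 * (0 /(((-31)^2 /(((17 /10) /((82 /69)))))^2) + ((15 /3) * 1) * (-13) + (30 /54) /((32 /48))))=-2 /6545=-0.00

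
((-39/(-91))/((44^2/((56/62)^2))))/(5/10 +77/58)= 609/6162893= 0.00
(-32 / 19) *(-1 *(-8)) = -256 / 19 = -13.47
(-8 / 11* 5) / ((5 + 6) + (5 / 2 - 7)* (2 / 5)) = -100 / 253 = -0.40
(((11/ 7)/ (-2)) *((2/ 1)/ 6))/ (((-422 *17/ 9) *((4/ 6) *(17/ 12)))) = 297/ 853706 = 0.00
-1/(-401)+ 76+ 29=42106/401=105.00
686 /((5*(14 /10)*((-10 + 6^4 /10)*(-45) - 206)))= -49 /2794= -0.02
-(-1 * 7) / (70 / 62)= 31 / 5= 6.20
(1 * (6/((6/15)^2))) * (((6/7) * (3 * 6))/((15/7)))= 270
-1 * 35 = -35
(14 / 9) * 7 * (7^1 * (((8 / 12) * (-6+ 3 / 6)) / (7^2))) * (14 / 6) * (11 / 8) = -18.30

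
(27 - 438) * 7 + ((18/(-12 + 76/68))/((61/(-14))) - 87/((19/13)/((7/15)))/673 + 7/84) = -996225545573/346323108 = -2876.58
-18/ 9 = -2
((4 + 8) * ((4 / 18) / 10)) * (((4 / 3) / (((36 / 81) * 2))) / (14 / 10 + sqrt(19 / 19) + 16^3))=1 / 10246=0.00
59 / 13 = 4.54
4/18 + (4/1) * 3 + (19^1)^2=3359/9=373.22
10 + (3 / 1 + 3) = 16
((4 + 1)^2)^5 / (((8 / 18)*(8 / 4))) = 87890625 / 8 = 10986328.12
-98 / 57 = -1.72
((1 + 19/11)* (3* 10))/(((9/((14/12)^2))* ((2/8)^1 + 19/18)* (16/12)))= 3675/517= 7.11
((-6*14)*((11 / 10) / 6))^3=-456533 / 125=-3652.26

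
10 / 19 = 0.53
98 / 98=1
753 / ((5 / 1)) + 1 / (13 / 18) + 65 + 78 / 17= 244838 / 1105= 221.57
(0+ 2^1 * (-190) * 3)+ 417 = -723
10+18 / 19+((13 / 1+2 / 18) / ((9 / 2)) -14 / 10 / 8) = 13.69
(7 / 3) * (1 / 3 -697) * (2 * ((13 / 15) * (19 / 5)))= -1445444 / 135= -10706.99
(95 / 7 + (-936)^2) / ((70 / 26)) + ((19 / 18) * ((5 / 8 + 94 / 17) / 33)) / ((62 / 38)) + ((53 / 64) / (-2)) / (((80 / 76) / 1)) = 7633276970523 / 23457280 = 325411.85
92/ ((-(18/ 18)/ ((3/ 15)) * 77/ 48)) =-4416/ 385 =-11.47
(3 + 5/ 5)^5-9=1015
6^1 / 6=1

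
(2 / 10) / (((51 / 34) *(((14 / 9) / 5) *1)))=3 / 7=0.43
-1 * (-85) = 85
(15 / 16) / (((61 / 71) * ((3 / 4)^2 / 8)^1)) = 2840 / 183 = 15.52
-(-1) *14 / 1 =14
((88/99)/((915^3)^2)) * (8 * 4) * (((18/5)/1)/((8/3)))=0.00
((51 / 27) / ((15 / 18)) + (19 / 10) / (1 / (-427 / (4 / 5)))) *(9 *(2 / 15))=-121423 / 100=-1214.23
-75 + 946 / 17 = -329 / 17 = -19.35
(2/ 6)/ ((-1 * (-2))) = 1/ 6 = 0.17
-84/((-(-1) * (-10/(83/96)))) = 581/80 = 7.26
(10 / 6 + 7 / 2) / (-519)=-31 / 3114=-0.01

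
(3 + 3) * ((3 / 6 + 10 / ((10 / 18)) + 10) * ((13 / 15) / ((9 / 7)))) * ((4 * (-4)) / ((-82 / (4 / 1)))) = 55328 / 615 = 89.96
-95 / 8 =-11.88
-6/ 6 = -1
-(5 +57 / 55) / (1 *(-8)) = 83 / 110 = 0.75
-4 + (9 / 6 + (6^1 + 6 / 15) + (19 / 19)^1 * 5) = 89 / 10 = 8.90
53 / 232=0.23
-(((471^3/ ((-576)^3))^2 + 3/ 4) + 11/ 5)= -813803712630269/ 250482492702720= -3.25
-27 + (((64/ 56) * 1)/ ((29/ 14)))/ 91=-71237/ 2639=-26.99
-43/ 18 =-2.39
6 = 6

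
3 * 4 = 12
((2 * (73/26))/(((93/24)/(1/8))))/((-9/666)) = -5402/403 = -13.40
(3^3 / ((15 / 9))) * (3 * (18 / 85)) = 10.29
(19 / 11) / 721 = 19 / 7931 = 0.00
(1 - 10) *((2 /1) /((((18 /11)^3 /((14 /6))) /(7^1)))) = -65219 /972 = -67.10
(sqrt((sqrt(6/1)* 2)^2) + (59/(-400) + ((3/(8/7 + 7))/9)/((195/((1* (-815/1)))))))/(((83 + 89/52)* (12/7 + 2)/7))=-41643679/5875389000 + 196* sqrt(6)/4405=0.10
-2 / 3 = -0.67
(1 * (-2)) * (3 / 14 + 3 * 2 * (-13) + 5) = 1019 / 7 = 145.57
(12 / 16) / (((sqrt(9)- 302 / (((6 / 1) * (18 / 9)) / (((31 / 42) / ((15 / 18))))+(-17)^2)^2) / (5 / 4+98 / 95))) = 228798632241 / 400682185520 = 0.57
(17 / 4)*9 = 153 / 4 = 38.25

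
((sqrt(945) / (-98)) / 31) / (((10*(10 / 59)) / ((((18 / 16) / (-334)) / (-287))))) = -1593*sqrt(105) / 232973283200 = -0.00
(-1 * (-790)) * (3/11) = 215.45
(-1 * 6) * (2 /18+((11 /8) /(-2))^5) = 400883 /1572864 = 0.25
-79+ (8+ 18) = -53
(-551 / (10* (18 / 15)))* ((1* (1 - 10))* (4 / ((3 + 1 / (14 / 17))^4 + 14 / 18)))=5.23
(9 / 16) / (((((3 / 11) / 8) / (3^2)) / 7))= 1039.50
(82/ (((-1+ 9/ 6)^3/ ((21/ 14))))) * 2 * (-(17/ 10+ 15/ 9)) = -33128/ 5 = -6625.60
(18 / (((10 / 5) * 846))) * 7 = 7 / 94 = 0.07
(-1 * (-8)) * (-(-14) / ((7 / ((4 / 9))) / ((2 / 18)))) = 64 / 81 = 0.79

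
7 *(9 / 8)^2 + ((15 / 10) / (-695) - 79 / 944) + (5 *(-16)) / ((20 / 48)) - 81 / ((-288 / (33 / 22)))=-239868877 / 1312160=-182.80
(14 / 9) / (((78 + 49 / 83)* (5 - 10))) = -1162 / 293535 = -0.00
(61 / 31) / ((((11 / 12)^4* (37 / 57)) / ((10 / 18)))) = 40055040 / 16793227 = 2.39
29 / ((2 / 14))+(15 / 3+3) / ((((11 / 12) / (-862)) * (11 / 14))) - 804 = -1231249 / 121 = -10175.61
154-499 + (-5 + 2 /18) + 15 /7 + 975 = 39517 /63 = 627.25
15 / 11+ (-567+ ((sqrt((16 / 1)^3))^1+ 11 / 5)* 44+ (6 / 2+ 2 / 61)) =7884909 / 3355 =2350.20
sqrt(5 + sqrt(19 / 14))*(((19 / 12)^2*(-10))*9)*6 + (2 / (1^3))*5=10-5415*sqrt(14*sqrt(266) + 980) / 56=-3351.27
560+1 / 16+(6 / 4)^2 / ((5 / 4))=44949 / 80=561.86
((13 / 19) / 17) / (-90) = -13 / 29070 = -0.00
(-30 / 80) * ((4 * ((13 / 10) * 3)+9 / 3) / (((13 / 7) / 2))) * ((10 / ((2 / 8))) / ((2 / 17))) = -33201 / 13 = -2553.92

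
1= 1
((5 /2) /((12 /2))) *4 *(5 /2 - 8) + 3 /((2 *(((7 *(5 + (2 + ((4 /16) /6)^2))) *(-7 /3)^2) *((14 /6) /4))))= -532017943 /58099398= -9.16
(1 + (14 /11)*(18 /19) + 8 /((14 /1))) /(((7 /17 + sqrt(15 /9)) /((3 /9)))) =-69071 /271282 + 1174207*sqrt(15) /5696922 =0.54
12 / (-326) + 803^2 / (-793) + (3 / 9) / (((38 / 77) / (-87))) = -4282763097 / 4911842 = -871.93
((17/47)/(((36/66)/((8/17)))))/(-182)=-22/12831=-0.00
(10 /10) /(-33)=-1 /33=-0.03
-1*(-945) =945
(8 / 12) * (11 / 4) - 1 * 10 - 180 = -1129 / 6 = -188.17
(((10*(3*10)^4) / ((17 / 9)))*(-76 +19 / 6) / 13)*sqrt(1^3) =-5309550000 / 221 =-24025113.12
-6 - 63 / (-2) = 51 / 2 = 25.50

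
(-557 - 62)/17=-619/17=-36.41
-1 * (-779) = 779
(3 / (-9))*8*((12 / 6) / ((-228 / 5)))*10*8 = 1600 / 171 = 9.36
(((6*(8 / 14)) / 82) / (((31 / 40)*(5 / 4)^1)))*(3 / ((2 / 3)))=1728 / 8897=0.19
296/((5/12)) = 3552/5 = 710.40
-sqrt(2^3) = -2*sqrt(2) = -2.83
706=706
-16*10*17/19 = -2720/19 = -143.16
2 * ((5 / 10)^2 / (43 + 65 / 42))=21 / 1871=0.01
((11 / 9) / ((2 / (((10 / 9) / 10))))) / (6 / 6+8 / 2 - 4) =11 / 162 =0.07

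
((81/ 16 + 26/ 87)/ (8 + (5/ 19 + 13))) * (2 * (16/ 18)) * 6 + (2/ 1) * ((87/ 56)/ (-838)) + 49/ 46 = 53363282279/ 14226293592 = 3.75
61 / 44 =1.39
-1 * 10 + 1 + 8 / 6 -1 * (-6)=-5 / 3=-1.67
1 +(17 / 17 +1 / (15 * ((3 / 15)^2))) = 11 / 3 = 3.67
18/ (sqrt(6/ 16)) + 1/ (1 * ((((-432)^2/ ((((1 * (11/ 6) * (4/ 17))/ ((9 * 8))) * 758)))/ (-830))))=-1730135/ 85660416 + 12 * sqrt(6)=29.37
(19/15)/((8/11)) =209/120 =1.74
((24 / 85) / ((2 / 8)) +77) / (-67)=-6641 / 5695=-1.17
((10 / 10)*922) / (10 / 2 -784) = -922 / 779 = -1.18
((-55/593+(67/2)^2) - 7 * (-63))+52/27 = 100234187/64044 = 1565.08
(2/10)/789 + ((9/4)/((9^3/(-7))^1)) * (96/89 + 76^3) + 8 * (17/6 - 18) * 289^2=-96157430391377/9479835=-10143365.41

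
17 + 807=824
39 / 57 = 13 / 19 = 0.68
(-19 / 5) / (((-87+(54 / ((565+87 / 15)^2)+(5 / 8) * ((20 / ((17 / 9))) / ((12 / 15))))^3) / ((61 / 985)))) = -24617503013917575249575558656 / 50114338471529786448703487278725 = -0.00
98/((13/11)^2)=11858/169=70.17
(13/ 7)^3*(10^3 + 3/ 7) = 15385591/ 2401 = 6407.99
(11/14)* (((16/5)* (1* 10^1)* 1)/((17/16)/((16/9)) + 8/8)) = 45056/2863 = 15.74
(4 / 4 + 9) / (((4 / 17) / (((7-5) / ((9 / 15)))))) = 425 / 3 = 141.67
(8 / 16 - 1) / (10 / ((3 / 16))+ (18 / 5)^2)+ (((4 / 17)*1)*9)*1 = 356709 / 169048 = 2.11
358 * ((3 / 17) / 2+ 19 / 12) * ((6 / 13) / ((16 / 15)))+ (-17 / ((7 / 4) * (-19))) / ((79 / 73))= 9637604299 / 37152752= 259.40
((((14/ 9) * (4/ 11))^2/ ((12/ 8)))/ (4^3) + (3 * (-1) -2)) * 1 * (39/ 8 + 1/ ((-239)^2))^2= -729114925510081093/ 6139927198164672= -118.75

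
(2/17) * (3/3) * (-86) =-172/17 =-10.12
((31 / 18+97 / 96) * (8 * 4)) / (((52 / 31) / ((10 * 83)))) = 10124755 / 234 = 43268.18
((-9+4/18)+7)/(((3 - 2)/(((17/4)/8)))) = -17/18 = -0.94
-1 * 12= -12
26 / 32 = 13 / 16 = 0.81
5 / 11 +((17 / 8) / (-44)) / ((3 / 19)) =157 / 1056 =0.15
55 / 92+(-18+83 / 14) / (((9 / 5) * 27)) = 54685 / 156492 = 0.35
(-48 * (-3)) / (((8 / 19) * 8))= 171 / 4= 42.75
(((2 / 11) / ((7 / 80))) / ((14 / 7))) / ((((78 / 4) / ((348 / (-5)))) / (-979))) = 330368 / 91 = 3630.42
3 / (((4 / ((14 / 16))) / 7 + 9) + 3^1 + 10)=49 / 370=0.13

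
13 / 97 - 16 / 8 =-181 / 97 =-1.87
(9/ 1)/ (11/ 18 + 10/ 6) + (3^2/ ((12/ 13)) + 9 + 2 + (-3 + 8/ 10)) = 18451/ 820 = 22.50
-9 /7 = -1.29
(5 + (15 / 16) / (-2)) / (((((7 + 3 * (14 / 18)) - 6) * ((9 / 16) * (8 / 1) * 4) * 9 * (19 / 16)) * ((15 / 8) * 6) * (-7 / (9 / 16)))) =-29 / 574560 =-0.00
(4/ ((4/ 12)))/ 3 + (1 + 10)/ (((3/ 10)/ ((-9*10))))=-3296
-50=-50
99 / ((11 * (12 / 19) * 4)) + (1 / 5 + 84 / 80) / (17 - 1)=233 / 64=3.64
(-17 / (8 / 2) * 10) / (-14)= 85 / 28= 3.04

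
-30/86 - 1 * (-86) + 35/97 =358756/4171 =86.01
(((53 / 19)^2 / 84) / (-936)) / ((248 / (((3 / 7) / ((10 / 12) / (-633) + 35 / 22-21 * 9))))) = 6519689 / 7144299425349632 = 0.00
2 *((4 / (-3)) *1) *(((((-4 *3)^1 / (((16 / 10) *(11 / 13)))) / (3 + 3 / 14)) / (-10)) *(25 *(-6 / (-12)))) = -9.19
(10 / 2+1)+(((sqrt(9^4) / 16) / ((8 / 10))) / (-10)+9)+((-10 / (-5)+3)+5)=3119 / 128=24.37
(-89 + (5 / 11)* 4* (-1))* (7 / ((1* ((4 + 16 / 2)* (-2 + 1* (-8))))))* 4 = 2331 / 110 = 21.19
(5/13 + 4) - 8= -47/13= -3.62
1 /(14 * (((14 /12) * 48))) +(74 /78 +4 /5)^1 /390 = 171697 /29811600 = 0.01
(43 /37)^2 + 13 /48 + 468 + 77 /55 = 154758809 /328560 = 471.02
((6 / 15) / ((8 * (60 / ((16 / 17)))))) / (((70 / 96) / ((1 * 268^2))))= 1149184 / 14875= 77.26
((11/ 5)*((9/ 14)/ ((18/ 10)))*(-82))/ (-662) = 451/ 4634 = 0.10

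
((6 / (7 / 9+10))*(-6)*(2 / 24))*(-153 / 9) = 459 / 97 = 4.73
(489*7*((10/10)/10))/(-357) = -163/170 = -0.96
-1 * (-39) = 39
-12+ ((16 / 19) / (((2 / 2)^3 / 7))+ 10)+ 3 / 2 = 205 / 38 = 5.39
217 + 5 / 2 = 439 / 2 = 219.50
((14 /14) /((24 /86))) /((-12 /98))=-2107 /72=-29.26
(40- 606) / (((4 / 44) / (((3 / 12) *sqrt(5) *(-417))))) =1298121 *sqrt(5) / 2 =1451343.40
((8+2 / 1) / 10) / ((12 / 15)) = 5 / 4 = 1.25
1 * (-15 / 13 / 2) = -15 / 26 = -0.58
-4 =-4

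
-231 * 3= -693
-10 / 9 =-1.11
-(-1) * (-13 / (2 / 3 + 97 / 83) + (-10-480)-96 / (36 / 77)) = -963013 / 1371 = -702.42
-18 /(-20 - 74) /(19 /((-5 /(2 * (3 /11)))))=-165 /1786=-0.09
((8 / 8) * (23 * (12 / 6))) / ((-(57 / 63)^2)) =-20286 / 361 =-56.19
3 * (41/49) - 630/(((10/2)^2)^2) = 9201/6125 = 1.50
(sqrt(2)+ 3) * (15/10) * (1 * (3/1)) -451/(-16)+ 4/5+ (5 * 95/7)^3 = 9 * sqrt(2)/2+ 8574915857/27440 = 312503.30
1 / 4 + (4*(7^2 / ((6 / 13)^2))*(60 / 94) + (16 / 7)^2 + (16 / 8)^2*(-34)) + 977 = 39623929 / 27636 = 1433.78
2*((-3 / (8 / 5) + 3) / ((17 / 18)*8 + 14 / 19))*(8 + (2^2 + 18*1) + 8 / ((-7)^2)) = 1137321 / 138964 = 8.18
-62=-62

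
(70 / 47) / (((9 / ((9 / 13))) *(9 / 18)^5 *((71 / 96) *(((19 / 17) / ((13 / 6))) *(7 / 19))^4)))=117437207680 / 30903957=3800.07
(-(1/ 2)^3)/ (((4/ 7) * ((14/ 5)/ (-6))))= 15/ 32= 0.47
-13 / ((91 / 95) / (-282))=26790 / 7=3827.14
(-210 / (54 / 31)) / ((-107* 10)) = 217 / 1926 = 0.11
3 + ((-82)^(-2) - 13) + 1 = -60515/6724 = -9.00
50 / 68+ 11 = 399 / 34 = 11.74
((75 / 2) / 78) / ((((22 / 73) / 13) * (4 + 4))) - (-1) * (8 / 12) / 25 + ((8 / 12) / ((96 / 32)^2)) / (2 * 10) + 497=237420707 / 475200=499.62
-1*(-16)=16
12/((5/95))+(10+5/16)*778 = 66009/8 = 8251.12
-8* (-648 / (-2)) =-2592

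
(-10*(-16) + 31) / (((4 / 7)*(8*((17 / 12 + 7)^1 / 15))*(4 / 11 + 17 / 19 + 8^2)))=12574485 / 11020312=1.14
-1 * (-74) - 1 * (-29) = 103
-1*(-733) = 733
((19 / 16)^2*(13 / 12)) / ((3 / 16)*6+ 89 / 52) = 61009 / 113280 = 0.54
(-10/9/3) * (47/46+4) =-1.86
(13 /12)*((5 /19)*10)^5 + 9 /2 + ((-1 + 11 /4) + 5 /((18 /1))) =12769383265 /89139564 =143.25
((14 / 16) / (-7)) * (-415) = 415 / 8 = 51.88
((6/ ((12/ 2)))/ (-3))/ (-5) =1/ 15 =0.07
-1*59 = -59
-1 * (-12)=12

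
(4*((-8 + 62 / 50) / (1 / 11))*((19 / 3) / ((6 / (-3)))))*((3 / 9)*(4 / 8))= 35321 / 225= 156.98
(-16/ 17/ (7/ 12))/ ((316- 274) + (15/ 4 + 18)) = -0.03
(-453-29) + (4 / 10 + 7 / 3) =-7189 / 15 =-479.27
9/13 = 0.69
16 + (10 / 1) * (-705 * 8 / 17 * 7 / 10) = -39208 / 17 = -2306.35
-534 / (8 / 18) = -2403 / 2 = -1201.50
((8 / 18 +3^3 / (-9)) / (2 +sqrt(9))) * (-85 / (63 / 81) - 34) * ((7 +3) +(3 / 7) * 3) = 1822451 / 2205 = 826.51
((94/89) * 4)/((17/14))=5264/1513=3.48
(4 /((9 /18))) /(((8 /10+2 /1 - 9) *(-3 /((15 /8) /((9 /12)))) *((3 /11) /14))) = 15400 /279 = 55.20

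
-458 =-458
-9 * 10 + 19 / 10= -881 / 10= -88.10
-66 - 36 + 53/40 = -4027/40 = -100.68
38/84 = 19/42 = 0.45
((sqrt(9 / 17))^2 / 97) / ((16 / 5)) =45 / 26384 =0.00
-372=-372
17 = 17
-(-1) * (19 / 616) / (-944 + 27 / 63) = -19 / 581240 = -0.00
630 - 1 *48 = 582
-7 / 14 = -1 / 2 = -0.50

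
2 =2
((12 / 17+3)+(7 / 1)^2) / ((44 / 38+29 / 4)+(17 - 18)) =68096 / 9571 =7.11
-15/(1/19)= -285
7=7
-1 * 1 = -1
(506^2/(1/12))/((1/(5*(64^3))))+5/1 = 4027098071045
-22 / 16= -11 / 8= -1.38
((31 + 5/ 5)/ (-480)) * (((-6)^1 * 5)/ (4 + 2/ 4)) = 4/ 9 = 0.44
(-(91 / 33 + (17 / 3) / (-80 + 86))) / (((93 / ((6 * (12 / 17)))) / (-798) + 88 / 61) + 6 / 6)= -47574632 / 31036511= -1.53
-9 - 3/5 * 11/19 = -888/95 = -9.35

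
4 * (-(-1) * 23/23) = 4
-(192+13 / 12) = -2317 / 12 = -193.08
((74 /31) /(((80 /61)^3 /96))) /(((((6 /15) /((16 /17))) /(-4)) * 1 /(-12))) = 151169346 /13175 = 11473.95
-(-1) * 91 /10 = 91 /10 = 9.10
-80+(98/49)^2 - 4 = -80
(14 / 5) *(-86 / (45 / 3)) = -1204 / 75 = -16.05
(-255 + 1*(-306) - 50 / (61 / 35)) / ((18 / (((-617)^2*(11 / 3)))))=-150631404209 / 3294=-45729023.74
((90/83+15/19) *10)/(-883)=-29550/1392491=-0.02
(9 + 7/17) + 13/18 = 3101/306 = 10.13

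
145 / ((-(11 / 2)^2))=-580 / 121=-4.79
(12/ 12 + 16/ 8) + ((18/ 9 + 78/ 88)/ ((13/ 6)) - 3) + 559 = 160255/ 286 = 560.33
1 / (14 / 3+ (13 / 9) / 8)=72 / 349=0.21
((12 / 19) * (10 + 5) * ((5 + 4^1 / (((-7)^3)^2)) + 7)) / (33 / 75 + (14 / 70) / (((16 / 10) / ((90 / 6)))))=50824512000 / 1034958253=49.11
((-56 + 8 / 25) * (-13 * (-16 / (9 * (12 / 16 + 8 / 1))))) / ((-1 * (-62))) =-193024 / 81375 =-2.37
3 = 3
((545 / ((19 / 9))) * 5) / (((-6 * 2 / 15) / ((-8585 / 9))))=116970625 / 76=1539087.17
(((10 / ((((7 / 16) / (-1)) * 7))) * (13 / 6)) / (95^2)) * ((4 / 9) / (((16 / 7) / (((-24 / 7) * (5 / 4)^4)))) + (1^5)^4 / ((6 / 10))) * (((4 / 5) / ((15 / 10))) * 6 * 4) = -104 / 265335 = -0.00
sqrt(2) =1.41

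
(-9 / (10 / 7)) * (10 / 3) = -21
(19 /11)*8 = 152 /11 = 13.82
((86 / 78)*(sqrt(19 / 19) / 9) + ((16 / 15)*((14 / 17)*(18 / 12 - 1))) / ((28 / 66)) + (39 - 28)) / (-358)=-181364 / 5340465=-0.03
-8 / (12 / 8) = -16 / 3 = -5.33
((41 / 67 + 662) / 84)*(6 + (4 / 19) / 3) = 7680335 / 160398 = 47.88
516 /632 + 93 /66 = 2.23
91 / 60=1.52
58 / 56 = 29 / 28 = 1.04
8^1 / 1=8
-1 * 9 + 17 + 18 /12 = 19 /2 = 9.50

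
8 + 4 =12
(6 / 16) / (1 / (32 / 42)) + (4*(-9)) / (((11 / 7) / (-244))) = 430438 / 77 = 5590.10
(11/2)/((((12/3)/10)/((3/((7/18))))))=1485/14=106.07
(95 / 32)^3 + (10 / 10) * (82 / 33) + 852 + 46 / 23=954448127 / 1081344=882.65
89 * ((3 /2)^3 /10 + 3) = 23763 /80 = 297.04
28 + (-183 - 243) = -398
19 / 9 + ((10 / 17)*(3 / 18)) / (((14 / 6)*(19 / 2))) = 43049 / 20349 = 2.12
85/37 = 2.30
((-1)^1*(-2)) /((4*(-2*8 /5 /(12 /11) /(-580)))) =2175 /22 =98.86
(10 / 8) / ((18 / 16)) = 10 / 9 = 1.11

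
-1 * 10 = -10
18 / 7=2.57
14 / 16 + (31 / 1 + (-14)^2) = 1823 / 8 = 227.88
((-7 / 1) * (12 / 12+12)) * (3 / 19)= -273 / 19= -14.37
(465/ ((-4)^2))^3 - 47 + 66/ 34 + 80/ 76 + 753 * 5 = 37398818451/ 1323008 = 28268.02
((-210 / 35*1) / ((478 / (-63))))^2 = 0.63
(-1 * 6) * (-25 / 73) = 150 / 73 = 2.05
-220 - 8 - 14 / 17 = -3890 / 17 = -228.82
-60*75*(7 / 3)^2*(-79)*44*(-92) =-7834904000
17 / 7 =2.43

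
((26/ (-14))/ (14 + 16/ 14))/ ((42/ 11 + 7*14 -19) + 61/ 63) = -0.00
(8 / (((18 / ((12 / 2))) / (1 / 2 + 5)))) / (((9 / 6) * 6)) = 44 / 27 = 1.63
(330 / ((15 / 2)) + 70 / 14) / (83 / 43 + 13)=2107 / 642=3.28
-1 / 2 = -0.50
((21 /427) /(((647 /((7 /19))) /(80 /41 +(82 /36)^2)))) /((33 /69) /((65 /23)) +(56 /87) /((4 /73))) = 0.00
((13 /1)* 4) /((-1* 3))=-52 /3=-17.33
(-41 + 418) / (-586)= -377 / 586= -0.64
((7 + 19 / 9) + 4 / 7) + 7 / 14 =1283 / 126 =10.18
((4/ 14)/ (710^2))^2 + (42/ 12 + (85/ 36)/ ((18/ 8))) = 1147115044941331/ 252147404722500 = 4.55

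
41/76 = 0.54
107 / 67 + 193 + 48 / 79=1033218 / 5293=195.20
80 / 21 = 3.81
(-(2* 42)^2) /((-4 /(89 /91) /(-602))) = -13501656 /13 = -1038588.92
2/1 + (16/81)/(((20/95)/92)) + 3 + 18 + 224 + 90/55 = 298447/891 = 334.96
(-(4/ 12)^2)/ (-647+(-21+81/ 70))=70/ 420111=0.00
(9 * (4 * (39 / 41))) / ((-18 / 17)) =-1326 / 41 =-32.34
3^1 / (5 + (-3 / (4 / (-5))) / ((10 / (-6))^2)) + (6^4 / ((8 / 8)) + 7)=165541 / 127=1303.47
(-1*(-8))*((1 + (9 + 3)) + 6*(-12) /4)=-40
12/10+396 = 397.20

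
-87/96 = -29/32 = -0.91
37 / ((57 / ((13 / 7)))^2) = 6253 / 159201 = 0.04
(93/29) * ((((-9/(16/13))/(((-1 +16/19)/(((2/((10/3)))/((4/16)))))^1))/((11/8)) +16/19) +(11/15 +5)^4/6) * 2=17763776116/10580625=1678.90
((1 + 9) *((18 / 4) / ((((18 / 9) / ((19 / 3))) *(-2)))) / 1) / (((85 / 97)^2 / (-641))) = 343776633 / 5780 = 59476.93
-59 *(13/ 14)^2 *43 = -428753/ 196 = -2187.52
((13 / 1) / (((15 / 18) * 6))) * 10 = 26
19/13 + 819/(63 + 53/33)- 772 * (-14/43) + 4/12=73108091/275028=265.82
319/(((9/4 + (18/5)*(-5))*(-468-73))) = 0.04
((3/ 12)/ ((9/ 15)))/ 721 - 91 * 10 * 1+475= -3763615/ 8652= -435.00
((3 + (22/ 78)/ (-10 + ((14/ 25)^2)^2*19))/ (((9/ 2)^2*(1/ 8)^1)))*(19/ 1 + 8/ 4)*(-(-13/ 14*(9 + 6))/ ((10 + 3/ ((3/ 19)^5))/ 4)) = 58773697120/ 1311253332419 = 0.04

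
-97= -97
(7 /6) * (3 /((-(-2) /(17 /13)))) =119 /52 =2.29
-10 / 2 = -5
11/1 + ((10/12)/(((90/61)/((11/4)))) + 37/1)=21407/432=49.55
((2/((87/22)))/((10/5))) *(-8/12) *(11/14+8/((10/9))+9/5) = -3014/1827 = -1.65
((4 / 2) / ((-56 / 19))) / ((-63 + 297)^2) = -19 / 1533168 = -0.00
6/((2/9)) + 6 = 33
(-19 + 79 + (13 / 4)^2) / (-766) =-0.09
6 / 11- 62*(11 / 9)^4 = -9945796 / 72171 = -137.81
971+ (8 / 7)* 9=6869 / 7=981.29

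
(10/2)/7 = 5/7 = 0.71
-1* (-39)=39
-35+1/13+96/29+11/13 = -11599/377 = -30.77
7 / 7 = 1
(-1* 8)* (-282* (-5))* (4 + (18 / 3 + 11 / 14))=-851640 / 7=-121662.86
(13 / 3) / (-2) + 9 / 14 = -32 / 21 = -1.52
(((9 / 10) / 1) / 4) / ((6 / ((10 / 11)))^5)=625 / 34787016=0.00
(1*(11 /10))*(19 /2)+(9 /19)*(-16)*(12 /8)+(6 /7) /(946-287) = -1607657 /1752940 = -0.92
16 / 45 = 0.36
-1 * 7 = -7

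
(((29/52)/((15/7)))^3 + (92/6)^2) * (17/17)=111580813427/474552000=235.13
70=70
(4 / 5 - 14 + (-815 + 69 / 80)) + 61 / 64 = -264443 / 320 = -826.38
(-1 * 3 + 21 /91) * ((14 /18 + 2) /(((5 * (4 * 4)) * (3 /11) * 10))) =-0.04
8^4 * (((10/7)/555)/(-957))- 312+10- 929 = -915366251/743589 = -1231.01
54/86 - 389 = -16700/43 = -388.37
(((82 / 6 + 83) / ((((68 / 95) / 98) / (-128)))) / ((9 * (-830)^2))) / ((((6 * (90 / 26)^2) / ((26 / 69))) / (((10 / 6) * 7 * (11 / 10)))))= -73078301296 / 3976358183775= -0.02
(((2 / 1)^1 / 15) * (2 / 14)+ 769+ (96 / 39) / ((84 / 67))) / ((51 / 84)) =1403188 / 1105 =1269.85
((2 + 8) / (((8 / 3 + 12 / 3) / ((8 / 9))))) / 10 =0.13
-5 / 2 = -2.50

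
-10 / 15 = -2 / 3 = -0.67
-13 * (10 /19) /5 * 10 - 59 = -1381 /19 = -72.68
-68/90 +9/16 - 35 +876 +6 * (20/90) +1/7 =842.28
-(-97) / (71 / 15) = 1455 / 71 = 20.49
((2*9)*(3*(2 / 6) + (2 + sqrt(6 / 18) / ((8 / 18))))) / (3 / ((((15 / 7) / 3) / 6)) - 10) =135*sqrt(3) / 152 + 135 / 38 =5.09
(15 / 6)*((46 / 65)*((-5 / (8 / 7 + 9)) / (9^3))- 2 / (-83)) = 3297520 / 55847961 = 0.06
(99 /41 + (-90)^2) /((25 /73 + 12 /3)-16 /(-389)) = 1848.35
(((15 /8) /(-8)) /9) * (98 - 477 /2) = 1405 /384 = 3.66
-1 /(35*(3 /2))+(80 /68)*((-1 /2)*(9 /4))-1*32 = -119033 /3570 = -33.34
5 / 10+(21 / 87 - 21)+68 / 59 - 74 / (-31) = -16.72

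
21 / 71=0.30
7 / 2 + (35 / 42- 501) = -1490 / 3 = -496.67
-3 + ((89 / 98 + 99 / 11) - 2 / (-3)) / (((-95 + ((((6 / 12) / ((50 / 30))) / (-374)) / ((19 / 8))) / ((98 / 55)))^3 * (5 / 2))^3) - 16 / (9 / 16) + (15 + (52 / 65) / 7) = -1262666460947014948781611985690947636864715690491411479800507 / 77321138257836257550554733108098340536162240966229491712000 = -16.33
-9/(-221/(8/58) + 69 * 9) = 36/3925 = 0.01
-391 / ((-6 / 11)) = 4301 / 6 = 716.83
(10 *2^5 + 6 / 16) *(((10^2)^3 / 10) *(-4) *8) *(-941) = 964713200000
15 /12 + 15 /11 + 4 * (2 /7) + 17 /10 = 8403 /1540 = 5.46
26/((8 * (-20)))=-13/80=-0.16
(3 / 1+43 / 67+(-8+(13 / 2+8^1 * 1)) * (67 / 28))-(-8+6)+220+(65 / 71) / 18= 578394575 / 2397528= 241.25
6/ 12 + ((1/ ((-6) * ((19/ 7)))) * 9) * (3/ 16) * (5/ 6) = 503/ 1216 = 0.41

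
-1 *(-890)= 890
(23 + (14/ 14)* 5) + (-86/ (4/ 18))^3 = -57960575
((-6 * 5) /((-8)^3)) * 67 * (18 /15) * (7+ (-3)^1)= 603 /32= 18.84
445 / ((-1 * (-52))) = 445 / 52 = 8.56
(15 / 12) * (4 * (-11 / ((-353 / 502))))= 27610 / 353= 78.22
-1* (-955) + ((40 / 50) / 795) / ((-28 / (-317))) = 26573192 / 27825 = 955.01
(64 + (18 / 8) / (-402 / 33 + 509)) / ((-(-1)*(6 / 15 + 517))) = 1399139 / 11310364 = 0.12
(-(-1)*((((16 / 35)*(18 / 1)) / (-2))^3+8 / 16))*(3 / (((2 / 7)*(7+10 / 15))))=-53361837 / 563500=-94.70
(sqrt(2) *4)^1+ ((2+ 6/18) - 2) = 1/3+ 4 *sqrt(2) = 5.99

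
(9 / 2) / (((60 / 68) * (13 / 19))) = 969 / 130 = 7.45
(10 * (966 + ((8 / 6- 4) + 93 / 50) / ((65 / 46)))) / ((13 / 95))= 178845746 / 2535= 70550.59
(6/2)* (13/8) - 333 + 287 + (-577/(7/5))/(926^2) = -493697577/12004664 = -41.13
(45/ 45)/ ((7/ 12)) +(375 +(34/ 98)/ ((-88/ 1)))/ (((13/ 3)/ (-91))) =-4849893/ 616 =-7873.20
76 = 76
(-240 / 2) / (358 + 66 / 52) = -3120 / 9341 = -0.33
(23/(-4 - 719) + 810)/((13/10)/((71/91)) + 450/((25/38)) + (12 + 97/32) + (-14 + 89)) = 1.04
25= 25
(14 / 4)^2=49 / 4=12.25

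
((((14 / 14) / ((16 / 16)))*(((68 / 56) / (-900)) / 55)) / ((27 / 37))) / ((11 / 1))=-629 / 205821000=-0.00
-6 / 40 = -3 / 20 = -0.15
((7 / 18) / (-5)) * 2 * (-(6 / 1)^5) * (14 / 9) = 9408 / 5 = 1881.60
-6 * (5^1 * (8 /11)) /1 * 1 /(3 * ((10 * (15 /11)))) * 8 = -64 /15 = -4.27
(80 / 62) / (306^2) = 10 / 725679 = 0.00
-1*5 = -5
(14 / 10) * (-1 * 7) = -49 / 5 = -9.80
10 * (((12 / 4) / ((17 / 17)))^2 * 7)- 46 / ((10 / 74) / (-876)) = 1494102 / 5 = 298820.40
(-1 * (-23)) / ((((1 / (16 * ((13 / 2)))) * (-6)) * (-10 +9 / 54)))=2392 / 59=40.54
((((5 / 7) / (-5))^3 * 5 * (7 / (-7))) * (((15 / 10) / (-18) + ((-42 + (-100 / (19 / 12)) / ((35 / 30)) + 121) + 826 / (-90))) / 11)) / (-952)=-33959 / 1563454368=-0.00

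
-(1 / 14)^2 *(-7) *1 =1 / 28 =0.04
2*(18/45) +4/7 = 48/35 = 1.37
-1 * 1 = -1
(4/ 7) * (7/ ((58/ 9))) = 18/ 29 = 0.62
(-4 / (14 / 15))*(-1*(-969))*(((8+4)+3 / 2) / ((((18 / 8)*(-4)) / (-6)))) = -261630 / 7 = -37375.71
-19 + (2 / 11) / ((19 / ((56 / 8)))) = -3957 / 209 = -18.93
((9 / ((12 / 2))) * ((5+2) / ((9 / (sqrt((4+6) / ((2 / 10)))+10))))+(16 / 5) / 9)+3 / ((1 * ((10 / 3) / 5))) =24.77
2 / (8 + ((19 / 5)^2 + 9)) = 25 / 393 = 0.06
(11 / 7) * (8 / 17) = 88 / 119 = 0.74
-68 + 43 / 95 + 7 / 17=-108424 / 1615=-67.14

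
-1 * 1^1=-1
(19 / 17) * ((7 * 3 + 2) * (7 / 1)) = 3059 / 17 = 179.94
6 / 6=1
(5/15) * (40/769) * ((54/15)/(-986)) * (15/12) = -30/379117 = -0.00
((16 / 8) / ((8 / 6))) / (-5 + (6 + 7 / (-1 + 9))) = 4 / 5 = 0.80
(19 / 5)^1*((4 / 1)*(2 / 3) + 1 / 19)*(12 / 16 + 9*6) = 2263 / 4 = 565.75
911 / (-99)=-911 / 99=-9.20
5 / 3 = 1.67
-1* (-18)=18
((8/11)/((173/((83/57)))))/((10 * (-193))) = -332/104674515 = -0.00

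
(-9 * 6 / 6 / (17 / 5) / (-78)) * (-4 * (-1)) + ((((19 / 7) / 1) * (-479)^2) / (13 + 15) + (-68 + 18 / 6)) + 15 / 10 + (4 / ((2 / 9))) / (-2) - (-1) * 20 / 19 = 22170.42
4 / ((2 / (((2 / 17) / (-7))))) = -0.03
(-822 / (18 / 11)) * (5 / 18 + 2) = -61787 / 54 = -1144.20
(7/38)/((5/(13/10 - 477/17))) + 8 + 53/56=3599773/452200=7.96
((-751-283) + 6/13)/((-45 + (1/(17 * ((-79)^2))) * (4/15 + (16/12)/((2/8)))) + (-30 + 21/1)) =3563798230/186200053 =19.14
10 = 10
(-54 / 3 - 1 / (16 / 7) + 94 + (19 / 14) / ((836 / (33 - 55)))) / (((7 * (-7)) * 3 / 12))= -8459 / 1372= -6.17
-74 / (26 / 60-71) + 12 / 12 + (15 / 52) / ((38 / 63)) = 10570477 / 4183192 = 2.53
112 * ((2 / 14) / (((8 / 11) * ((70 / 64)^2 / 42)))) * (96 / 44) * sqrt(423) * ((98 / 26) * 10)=12386304 * sqrt(47) / 65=1306403.42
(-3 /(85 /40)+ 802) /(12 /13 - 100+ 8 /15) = -1326975 /163336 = -8.12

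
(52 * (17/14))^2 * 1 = 195364/49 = 3987.02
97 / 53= 1.83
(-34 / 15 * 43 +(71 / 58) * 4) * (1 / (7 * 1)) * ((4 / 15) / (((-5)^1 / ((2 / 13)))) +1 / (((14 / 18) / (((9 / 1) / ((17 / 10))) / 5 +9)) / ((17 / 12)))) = -5033006717 / 20782125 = -242.18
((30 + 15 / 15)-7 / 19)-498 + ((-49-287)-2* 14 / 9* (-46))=-112904 / 171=-660.26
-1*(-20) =20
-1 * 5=-5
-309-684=-993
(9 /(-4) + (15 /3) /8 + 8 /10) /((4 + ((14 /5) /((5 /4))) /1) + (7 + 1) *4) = -165 /7648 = -0.02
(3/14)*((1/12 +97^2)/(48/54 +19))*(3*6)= 9145629/5012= 1824.75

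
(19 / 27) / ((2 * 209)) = 1 / 594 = 0.00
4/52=1/13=0.08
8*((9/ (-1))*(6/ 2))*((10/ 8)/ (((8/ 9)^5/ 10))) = -39858075/ 8192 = -4865.49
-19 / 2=-9.50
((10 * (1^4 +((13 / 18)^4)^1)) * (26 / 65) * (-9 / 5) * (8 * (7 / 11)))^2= 2174.10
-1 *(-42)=42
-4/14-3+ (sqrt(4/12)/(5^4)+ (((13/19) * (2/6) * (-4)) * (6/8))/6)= -2713/798+ sqrt(3)/1875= -3.40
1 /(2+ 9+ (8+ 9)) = 1 /28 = 0.04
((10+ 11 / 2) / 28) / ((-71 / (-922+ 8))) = 14167 / 1988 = 7.13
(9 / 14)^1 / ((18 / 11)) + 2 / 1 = 67 / 28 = 2.39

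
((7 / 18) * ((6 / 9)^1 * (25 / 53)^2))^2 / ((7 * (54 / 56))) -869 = -134962868744987 / 155308337523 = -869.00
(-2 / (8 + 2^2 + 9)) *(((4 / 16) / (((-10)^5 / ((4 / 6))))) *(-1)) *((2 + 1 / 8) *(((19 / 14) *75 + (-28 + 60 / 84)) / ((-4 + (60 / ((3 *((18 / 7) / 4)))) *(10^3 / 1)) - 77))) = -2533 / 3127835200000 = -0.00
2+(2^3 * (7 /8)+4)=13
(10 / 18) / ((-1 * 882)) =-5 / 7938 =-0.00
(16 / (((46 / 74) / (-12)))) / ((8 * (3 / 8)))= -2368 / 23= -102.96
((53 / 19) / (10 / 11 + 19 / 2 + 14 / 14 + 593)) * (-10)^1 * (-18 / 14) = 104940 / 1768501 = 0.06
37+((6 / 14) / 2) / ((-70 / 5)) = 7249 / 196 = 36.98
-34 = -34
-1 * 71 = -71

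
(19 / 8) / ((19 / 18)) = 9 / 4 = 2.25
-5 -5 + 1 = -9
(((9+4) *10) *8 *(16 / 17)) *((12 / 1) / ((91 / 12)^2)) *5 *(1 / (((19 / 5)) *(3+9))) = 4608000 / 205751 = 22.40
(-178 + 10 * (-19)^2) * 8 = 27456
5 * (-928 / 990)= -464 / 99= -4.69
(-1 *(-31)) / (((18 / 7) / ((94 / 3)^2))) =958706 / 81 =11835.88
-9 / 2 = -4.50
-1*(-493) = 493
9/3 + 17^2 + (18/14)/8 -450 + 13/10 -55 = -59231/280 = -211.54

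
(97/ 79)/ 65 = 97/ 5135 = 0.02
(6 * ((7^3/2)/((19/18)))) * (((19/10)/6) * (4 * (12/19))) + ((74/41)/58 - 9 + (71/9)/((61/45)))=5351829697/6890255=776.72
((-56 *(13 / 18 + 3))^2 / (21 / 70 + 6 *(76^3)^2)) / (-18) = -2513840 / 1204099267988061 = -0.00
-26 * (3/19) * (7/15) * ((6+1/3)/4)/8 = -0.38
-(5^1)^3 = -125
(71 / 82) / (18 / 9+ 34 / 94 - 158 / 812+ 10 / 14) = 677411 / 2254303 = 0.30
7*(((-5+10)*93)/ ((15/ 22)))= 4774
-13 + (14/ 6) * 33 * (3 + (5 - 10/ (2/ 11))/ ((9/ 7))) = -24988/ 9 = -2776.44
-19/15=-1.27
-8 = -8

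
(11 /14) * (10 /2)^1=55 /14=3.93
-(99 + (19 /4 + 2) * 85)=-2691 /4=-672.75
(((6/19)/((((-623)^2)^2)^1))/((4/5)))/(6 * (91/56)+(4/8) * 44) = 0.00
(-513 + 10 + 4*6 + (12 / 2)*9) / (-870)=85 / 174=0.49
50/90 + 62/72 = 17/12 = 1.42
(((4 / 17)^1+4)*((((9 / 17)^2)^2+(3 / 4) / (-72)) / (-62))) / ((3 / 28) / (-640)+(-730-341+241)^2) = -3671371200 / 543376047852849299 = -0.00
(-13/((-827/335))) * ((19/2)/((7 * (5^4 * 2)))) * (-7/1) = -16549/413500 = -0.04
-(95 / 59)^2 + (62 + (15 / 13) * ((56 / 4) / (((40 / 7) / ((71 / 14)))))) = 26697059 / 362024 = 73.74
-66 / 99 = -0.67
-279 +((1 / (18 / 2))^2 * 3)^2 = -203390 / 729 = -279.00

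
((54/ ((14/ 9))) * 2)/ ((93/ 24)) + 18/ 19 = 18.86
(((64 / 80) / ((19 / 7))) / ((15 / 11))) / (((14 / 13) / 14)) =4004 / 1425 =2.81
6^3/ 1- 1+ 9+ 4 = 228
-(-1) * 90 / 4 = 45 / 2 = 22.50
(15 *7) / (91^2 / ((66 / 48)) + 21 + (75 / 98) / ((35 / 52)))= 0.02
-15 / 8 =-1.88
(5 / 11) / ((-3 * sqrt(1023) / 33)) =-5 * sqrt(1023) / 1023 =-0.16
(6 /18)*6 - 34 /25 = 0.64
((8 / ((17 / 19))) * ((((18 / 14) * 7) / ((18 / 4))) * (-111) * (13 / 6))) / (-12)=18278 / 51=358.39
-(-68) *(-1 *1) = -68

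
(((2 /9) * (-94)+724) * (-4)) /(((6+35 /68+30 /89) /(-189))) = 3216952704 /41467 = 77578.62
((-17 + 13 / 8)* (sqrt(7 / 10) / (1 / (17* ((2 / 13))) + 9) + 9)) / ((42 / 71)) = -26199 / 112 - 49487* sqrt(70) / 178640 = -236.24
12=12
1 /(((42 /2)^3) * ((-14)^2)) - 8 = -14521247 /1815156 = -8.00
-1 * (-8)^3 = 512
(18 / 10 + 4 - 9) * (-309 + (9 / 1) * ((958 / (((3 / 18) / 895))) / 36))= -20572896 / 5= -4114579.20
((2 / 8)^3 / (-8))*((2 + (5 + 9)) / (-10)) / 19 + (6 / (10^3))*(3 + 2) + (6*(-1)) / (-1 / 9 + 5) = -400313 / 334400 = -1.20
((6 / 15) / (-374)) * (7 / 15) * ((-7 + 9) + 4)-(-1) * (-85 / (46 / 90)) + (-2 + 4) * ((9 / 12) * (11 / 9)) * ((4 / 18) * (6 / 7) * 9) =-122809829 / 752675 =-163.16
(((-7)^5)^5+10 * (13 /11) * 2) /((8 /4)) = -14751754816303613908617 /22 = -670534309831982450391.68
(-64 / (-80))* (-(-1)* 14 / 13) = 56 / 65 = 0.86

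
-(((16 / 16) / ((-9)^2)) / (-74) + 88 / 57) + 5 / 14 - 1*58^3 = -77772311272 / 398601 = -195113.19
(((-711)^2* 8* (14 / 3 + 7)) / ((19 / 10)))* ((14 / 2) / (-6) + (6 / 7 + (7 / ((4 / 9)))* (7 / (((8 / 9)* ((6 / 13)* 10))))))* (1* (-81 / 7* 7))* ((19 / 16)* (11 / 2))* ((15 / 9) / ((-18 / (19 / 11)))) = 28576095300675 / 512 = 55812686134.13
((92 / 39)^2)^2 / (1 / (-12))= -286557184 / 771147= -371.60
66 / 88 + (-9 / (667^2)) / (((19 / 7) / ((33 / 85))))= 2155478889 / 2873982940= 0.75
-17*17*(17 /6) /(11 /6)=-4913 /11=-446.64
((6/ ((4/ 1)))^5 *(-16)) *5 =-1215/ 2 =-607.50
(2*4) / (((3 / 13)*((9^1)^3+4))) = 104 / 2199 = 0.05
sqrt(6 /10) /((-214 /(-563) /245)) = 27587 * sqrt(15) /214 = 499.27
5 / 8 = 0.62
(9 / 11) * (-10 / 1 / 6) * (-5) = 6.82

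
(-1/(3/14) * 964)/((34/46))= -310408/51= -6086.43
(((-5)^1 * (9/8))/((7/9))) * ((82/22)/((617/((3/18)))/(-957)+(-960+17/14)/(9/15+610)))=18150085/3661892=4.96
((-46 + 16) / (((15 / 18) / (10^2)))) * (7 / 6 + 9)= -36600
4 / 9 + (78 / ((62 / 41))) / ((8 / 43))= 619805 / 2232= 277.69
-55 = -55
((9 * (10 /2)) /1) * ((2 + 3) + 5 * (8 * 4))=7425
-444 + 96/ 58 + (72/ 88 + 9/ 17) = -2391528/ 5423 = -441.00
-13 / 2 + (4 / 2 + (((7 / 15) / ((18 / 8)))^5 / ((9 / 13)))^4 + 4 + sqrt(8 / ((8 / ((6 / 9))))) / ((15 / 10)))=-26524390167583557350072831924946778265425805953 / 53048780335177137614686160322525215148925781250 + 2 * sqrt(6) / 9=0.04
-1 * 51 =-51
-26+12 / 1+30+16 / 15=256 / 15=17.07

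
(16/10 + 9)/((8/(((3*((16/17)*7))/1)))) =2226/85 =26.19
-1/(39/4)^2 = -16/1521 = -0.01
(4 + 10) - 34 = -20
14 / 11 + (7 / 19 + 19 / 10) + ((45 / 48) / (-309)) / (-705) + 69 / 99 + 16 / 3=2324184509 / 242824560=9.57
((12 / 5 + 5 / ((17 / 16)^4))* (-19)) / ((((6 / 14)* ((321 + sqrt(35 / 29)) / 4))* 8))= -272448609937 / 623934025585 + 87801679* sqrt(1015) / 1871802076755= -0.44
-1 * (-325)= 325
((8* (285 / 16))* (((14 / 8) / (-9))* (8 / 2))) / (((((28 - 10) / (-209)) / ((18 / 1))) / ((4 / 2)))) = 138985 / 3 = 46328.33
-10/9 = -1.11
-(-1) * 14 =14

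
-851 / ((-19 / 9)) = 403.11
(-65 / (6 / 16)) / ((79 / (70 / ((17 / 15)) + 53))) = -1014520 / 4029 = -251.80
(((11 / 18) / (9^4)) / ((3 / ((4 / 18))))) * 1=11 / 1594323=0.00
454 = 454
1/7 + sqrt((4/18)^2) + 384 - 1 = 24152/63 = 383.37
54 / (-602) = -27 / 301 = -0.09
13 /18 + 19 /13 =511 /234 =2.18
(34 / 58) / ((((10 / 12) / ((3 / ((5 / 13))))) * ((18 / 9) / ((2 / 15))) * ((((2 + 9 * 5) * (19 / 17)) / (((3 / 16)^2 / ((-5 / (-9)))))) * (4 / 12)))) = 2738853 / 2071760000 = 0.00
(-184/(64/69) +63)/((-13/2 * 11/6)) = 3249/286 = 11.36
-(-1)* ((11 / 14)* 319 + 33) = 3971 / 14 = 283.64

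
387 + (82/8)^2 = 492.06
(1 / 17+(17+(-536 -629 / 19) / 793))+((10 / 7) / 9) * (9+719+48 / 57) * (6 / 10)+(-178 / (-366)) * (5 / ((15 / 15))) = 474347450 / 5378919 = 88.19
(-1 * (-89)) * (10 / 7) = 890 / 7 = 127.14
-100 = -100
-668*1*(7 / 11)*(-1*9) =42084 / 11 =3825.82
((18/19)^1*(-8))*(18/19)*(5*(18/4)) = -58320/361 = -161.55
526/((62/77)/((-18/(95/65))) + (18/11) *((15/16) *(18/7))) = 1723176/12709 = 135.59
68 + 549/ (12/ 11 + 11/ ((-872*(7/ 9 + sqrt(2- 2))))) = 13922956/ 24053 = 578.84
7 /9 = 0.78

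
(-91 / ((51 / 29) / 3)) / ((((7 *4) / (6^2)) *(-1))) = 3393 / 17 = 199.59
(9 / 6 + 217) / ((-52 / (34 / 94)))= -7429 / 4888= -1.52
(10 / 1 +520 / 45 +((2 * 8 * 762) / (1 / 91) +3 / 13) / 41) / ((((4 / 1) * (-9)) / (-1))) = 129911653 / 172692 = 752.27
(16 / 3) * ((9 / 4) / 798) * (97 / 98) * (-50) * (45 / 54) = -12125 / 19551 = -0.62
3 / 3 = 1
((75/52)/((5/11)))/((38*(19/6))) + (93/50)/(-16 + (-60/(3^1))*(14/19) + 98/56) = -39078123/1033867900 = -0.04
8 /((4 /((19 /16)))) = 2.38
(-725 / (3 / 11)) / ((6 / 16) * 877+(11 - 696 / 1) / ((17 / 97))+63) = 216920 / 286959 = 0.76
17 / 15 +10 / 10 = 32 / 15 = 2.13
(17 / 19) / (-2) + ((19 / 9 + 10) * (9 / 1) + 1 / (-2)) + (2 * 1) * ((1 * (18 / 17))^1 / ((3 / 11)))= 37409 / 323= 115.82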